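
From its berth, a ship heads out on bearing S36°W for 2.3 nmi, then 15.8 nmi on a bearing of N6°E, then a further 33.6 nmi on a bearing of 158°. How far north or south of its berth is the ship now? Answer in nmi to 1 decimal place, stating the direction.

17.3 nmi south

Leg 1 (S36°W, 2.3 nmi): east 2.3 sin 216° = -1.35, north 2.3 cos 216° = -1.86
Leg 2 (N6°E, 15.8 nmi): east 15.8 sin 6° = 1.65, north 15.8 cos 6° = 15.71
Leg 3 (158°, 33.6 nmi): east 33.6 sin 158° = 12.59, north 33.6 cos 158° = -31.15
Net north component: -17.30 nmi.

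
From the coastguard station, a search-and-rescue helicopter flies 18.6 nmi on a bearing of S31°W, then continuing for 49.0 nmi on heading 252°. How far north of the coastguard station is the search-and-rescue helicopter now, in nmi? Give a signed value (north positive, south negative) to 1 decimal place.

-31.1 nmi

Leg 1 (S31°W, 18.6 nmi): east 18.6 sin 211° = -9.58, north 18.6 cos 211° = -15.94
Leg 2 (252°, 49.0 nmi): east 49.0 sin 252° = -46.60, north 49.0 cos 252° = -15.14
Net north component: -31.09 nmi.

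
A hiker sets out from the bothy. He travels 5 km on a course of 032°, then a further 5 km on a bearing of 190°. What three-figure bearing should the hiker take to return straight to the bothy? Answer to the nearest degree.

Leg 1 (032°, 5 km): east 5 sin 32° = 2.65, north 5 cos 32° = 4.24
Leg 2 (190°, 5 km): east 5 sin 190° = -0.87, north 5 cos 190° = -4.92
Net displacement: 1.78 east, -0.68 north. Direction back to start is (-1.78, 0.68): bearing = atan2(-1.78, 0.68) mod 360° = 291.00° ≈ 291°.

291°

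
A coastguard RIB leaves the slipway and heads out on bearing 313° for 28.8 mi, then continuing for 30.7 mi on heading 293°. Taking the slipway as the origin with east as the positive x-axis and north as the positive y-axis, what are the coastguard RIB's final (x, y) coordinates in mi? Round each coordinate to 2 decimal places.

(-49.32, 31.64)

Leg 1 (313°, 28.8 mi): east 28.8 sin 313° = -21.06, north 28.8 cos 313° = 19.64
Leg 2 (293°, 30.7 mi): east 30.7 sin 293° = -28.26, north 30.7 cos 293° = 12.00
Summing: -49.32 mi east, 31.64 mi north → (-49.32, 31.64).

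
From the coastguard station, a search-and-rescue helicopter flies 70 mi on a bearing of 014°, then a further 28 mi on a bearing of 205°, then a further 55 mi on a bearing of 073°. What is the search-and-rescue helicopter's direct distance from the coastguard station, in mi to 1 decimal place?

82.3 mi

Leg 1 (014°, 70 mi): east 70 sin 14° = 16.93, north 70 cos 14° = 67.92
Leg 2 (205°, 28 mi): east 28 sin 205° = -11.83, north 28 cos 205° = -25.38
Leg 3 (073°, 55 mi): east 55 sin 73° = 52.60, north 55 cos 73° = 16.08
Net: 57.70 east, 58.62 north. Distance = √((57.70)² + (58.62)²) = 82.255 mi.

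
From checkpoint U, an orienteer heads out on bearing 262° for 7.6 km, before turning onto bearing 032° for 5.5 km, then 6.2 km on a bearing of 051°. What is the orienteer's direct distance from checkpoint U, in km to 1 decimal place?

7.5 km

Leg 1 (262°, 7.6 km): east 7.6 sin 262° = -7.53, north 7.6 cos 262° = -1.06
Leg 2 (032°, 5.5 km): east 5.5 sin 32° = 2.91, north 5.5 cos 32° = 4.66
Leg 3 (051°, 6.2 km): east 6.2 sin 51° = 4.82, north 6.2 cos 51° = 3.90
Net: 0.21 east, 7.51 north. Distance = √((0.21)² + (7.51)²) = 7.511 km.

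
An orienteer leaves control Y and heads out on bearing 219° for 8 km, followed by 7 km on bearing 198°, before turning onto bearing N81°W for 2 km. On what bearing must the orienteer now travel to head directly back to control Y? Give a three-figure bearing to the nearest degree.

036°

Leg 1 (219°, 8 km): east 8 sin 219° = -5.03, north 8 cos 219° = -6.22
Leg 2 (198°, 7 km): east 7 sin 198° = -2.16, north 7 cos 198° = -6.66
Leg 3 (N81°W, 2 km): east 2 sin 279° = -1.98, north 2 cos 279° = 0.31
Net displacement: -9.17 east, -12.56 north. Direction back to start is (9.17, 12.56): bearing = atan2(9.17, 12.56) mod 360° = 36.14° ≈ 036°.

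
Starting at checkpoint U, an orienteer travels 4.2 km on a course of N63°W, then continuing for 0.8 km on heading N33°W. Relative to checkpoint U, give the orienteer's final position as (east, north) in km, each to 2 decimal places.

(-4.18, 2.58)

Leg 1 (N63°W, 4.2 km): east 4.2 sin 297° = -3.74, north 4.2 cos 297° = 1.91
Leg 2 (N33°W, 0.8 km): east 0.8 sin 327° = -0.44, north 0.8 cos 327° = 0.67
Summing: -4.18 km east, 2.58 km north → (-4.18, 2.58).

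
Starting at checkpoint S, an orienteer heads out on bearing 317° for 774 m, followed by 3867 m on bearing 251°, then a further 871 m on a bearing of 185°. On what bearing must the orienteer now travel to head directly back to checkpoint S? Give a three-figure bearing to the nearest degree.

Leg 1 (317°, 774 m): east 774 sin 317° = -527.87, north 774 cos 317° = 566.07
Leg 2 (251°, 3867 m): east 3867 sin 251° = -3656.32, north 3867 cos 251° = -1258.97
Leg 3 (185°, 871 m): east 871 sin 185° = -75.91, north 871 cos 185° = -867.69
Net displacement: -4260.10 east, -1560.59 north. Direction back to start is (4260.10, 1560.59): bearing = atan2(4260.10, 1560.59) mod 360° = 69.88° ≈ 070°.

070°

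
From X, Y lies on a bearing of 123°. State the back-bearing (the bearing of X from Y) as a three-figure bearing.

303°

Back-bearing = 123° + 180° = 303°.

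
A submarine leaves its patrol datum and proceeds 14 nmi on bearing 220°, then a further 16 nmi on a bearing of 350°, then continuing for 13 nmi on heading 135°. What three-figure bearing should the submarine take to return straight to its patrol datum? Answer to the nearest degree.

Leg 1 (220°, 14 nmi): east 14 sin 220° = -9.00, north 14 cos 220° = -10.72
Leg 2 (350°, 16 nmi): east 16 sin 350° = -2.78, north 16 cos 350° = 15.76
Leg 3 (135°, 13 nmi): east 13 sin 135° = 9.19, north 13 cos 135° = -9.19
Net displacement: -2.59 east, -4.16 north. Direction back to start is (2.59, 4.16): bearing = atan2(2.59, 4.16) mod 360° = 31.86° ≈ 032°.

032°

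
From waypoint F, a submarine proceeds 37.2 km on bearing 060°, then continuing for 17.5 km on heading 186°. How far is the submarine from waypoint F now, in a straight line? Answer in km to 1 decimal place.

Leg 1 (060°, 37.2 km): east 37.2 sin 60° = 32.22, north 37.2 cos 60° = 18.60
Leg 2 (186°, 17.5 km): east 17.5 sin 186° = -1.83, north 17.5 cos 186° = -17.40
Net: 30.39 east, 1.20 north. Distance = √((30.39)² + (1.20)²) = 30.410 km.

30.4 km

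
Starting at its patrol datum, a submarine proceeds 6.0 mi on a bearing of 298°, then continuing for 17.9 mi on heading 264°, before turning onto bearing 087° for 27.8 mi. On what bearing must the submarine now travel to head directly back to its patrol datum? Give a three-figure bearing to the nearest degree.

243°

Leg 1 (298°, 6.0 mi): east 6.0 sin 298° = -5.30, north 6.0 cos 298° = 2.82
Leg 2 (264°, 17.9 mi): east 17.9 sin 264° = -17.80, north 17.9 cos 264° = -1.87
Leg 3 (087°, 27.8 mi): east 27.8 sin 87° = 27.76, north 27.8 cos 87° = 1.45
Net displacement: 4.66 east, 2.40 north. Direction back to start is (-4.66, -2.40): bearing = atan2(-4.66, -2.40) mod 360° = 242.76° ≈ 243°.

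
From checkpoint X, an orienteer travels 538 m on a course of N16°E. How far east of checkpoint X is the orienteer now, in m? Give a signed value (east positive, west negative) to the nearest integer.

148 m

Leg 1 (N16°E, 538 m): east 538 sin 16° = 148.29, north 538 cos 16° = 517.16
Net east component: 148.29 m.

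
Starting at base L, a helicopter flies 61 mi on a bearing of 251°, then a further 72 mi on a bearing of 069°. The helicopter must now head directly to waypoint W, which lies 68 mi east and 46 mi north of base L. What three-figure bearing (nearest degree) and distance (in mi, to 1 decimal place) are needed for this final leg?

056°, 70.9 mi

Leg 1 (251°, 61 mi): east 61 sin 251° = -57.68, north 61 cos 251° = -19.86
Leg 2 (069°, 72 mi): east 72 sin 69° = 67.22, north 72 cos 69° = 25.80
Current position: (9.54, 5.94). Target: (68, 46). Remaining: Δeast = 58.46, Δnorth = 40.06.
Bearing = atan2(58.46, 40.06) mod 360° = 55.58°; distance = √((58.46)² + (40.06)²) = 70.866 mi.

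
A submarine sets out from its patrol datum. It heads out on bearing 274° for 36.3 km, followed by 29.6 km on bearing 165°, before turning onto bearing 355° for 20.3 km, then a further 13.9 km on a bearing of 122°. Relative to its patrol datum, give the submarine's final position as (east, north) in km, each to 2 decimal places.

Leg 1 (274°, 36.3 km): east 36.3 sin 274° = -36.21, north 36.3 cos 274° = 2.53
Leg 2 (165°, 29.6 km): east 29.6 sin 165° = 7.66, north 29.6 cos 165° = -28.59
Leg 3 (355°, 20.3 km): east 20.3 sin 355° = -1.77, north 20.3 cos 355° = 20.22
Leg 4 (122°, 13.9 km): east 13.9 sin 122° = 11.79, north 13.9 cos 122° = -7.37
Summing: -18.53 km east, -13.20 km north → (-18.53, -13.20).

(-18.53, -13.20)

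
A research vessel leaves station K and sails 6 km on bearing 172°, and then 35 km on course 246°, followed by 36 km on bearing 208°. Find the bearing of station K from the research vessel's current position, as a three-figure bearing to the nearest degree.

043°

Leg 1 (172°, 6 km): east 6 sin 172° = 0.84, north 6 cos 172° = -5.94
Leg 2 (246°, 35 km): east 35 sin 246° = -31.97, north 35 cos 246° = -14.24
Leg 3 (208°, 36 km): east 36 sin 208° = -16.90, north 36 cos 208° = -31.79
Net displacement: -48.04 east, -51.96 north. Direction back to start is (48.04, 51.96): bearing = atan2(48.04, 51.96) mod 360° = 42.75° ≈ 043°.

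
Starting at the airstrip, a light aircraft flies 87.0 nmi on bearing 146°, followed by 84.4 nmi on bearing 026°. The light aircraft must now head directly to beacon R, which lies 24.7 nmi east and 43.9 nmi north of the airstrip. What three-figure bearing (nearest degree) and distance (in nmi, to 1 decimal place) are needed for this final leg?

303°, 73.0 nmi

Leg 1 (146°, 87.0 nmi): east 87.0 sin 146° = 48.65, north 87.0 cos 146° = -72.13
Leg 2 (026°, 84.4 nmi): east 84.4 sin 26° = 37.00, north 84.4 cos 26° = 75.86
Current position: (85.65, 3.73). Target: (24.7, 43.9). Remaining: Δeast = -60.95, Δnorth = 40.17.
Bearing = atan2(-60.95, 40.17) mod 360° = 303.39°; distance = √((-60.95)² + (40.17)²) = 72.994 nmi.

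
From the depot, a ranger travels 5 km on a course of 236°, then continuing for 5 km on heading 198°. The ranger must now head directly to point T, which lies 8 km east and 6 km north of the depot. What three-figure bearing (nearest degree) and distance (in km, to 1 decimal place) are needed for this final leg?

045°, 19.3 km

Leg 1 (236°, 5 km): east 5 sin 236° = -4.15, north 5 cos 236° = -2.80
Leg 2 (198°, 5 km): east 5 sin 198° = -1.55, north 5 cos 198° = -4.76
Current position: (-5.69, -7.55). Target: (8, 6). Remaining: Δeast = 13.69, Δnorth = 13.55.
Bearing = atan2(13.69, 13.55) mod 360° = 45.29°; distance = √((13.69)² + (13.55)²) = 19.263 km.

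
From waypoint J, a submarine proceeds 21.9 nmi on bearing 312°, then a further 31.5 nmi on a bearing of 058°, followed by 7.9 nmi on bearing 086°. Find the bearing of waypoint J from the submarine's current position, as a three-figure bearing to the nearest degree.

210°

Leg 1 (312°, 21.9 nmi): east 21.9 sin 312° = -16.27, north 21.9 cos 312° = 14.65
Leg 2 (058°, 31.5 nmi): east 31.5 sin 58° = 26.71, north 31.5 cos 58° = 16.69
Leg 3 (086°, 7.9 nmi): east 7.9 sin 86° = 7.88, north 7.9 cos 86° = 0.55
Net displacement: 18.32 east, 31.90 north. Direction back to start is (-18.32, -31.90): bearing = atan2(-18.32, -31.90) mod 360° = 209.87° ≈ 210°.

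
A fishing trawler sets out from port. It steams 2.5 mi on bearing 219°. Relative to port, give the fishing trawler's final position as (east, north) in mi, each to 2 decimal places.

(-1.57, -1.94)

Leg 1 (219°, 2.5 mi): east 2.5 sin 219° = -1.57, north 2.5 cos 219° = -1.94
Summing: -1.57 mi east, -1.94 mi north → (-1.57, -1.94).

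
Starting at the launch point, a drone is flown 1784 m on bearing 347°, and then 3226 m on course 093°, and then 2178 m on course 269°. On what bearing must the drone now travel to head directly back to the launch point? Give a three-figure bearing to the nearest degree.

203°

Leg 1 (347°, 1784 m): east 1784 sin 347° = -401.31, north 1784 cos 347° = 1738.28
Leg 2 (093°, 3226 m): east 3226 sin 93° = 3221.58, north 3226 cos 93° = -168.84
Leg 3 (269°, 2178 m): east 2178 sin 269° = -2177.67, north 2178 cos 269° = -38.01
Net displacement: 642.60 east, 1531.43 north. Direction back to start is (-642.60, -1531.43): bearing = atan2(-642.60, -1531.43) mod 360° = 202.76° ≈ 203°.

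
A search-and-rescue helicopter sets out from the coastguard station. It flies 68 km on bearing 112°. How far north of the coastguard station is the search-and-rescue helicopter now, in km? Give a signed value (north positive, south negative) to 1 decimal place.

-25.5 km

Leg 1 (112°, 68 km): east 68 sin 112° = 63.05, north 68 cos 112° = -25.47
Net north component: -25.47 km.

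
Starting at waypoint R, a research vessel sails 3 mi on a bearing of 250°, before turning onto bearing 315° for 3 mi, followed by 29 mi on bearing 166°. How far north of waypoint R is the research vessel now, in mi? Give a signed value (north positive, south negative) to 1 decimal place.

Leg 1 (250°, 3 mi): east 3 sin 250° = -2.82, north 3 cos 250° = -1.03
Leg 2 (315°, 3 mi): east 3 sin 315° = -2.12, north 3 cos 315° = 2.12
Leg 3 (166°, 29 mi): east 29 sin 166° = 7.02, north 29 cos 166° = -28.14
Net north component: -27.04 mi.

-27.0 mi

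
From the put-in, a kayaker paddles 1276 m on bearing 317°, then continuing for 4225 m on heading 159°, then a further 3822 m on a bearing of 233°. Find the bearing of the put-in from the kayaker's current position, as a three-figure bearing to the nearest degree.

Leg 1 (317°, 1276 m): east 1276 sin 317° = -870.23, north 1276 cos 317° = 933.21
Leg 2 (159°, 4225 m): east 4225 sin 159° = 1514.10, north 4225 cos 159° = -3944.38
Leg 3 (233°, 3822 m): east 3822 sin 233° = -3052.38, north 3822 cos 233° = -2300.14
Net displacement: -2408.51 east, -5311.31 north. Direction back to start is (2408.51, 5311.31): bearing = atan2(2408.51, 5311.31) mod 360° = 24.39° ≈ 024°.

024°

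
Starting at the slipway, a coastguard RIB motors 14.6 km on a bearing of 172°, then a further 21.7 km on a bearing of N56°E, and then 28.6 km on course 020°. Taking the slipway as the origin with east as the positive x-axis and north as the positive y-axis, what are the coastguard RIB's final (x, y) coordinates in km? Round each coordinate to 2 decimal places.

Leg 1 (172°, 14.6 km): east 14.6 sin 172° = 2.03, north 14.6 cos 172° = -14.46
Leg 2 (N56°E, 21.7 km): east 21.7 sin 56° = 17.99, north 21.7 cos 56° = 12.13
Leg 3 (020°, 28.6 km): east 28.6 sin 20° = 9.78, north 28.6 cos 20° = 26.88
Summing: 29.80 km east, 24.55 km north → (29.80, 24.55).

(29.80, 24.55)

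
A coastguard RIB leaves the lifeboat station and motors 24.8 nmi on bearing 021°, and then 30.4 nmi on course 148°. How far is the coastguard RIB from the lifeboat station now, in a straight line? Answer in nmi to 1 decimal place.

25.1 nmi

Leg 1 (021°, 24.8 nmi): east 24.8 sin 21° = 8.89, north 24.8 cos 21° = 23.15
Leg 2 (148°, 30.4 nmi): east 30.4 sin 148° = 16.11, north 30.4 cos 148° = -25.78
Net: 25.00 east, -2.63 north. Distance = √((25.00)² + (-2.63)²) = 25.135 nmi.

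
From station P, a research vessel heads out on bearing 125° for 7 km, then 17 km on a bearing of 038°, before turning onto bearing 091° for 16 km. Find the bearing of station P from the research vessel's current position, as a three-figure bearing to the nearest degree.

Leg 1 (125°, 7 km): east 7 sin 125° = 5.73, north 7 cos 125° = -4.02
Leg 2 (038°, 17 km): east 17 sin 38° = 10.47, north 17 cos 38° = 13.40
Leg 3 (091°, 16 km): east 16 sin 91° = 16.00, north 16 cos 91° = -0.28
Net displacement: 32.20 east, 9.10 north. Direction back to start is (-32.20, -9.10): bearing = atan2(-32.20, -9.10) mod 360° = 254.22° ≈ 254°.

254°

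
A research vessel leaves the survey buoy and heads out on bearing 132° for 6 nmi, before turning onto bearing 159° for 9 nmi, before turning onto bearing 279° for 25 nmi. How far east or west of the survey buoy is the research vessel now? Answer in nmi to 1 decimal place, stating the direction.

Leg 1 (132°, 6 nmi): east 6 sin 132° = 4.46, north 6 cos 132° = -4.01
Leg 2 (159°, 9 nmi): east 9 sin 159° = 3.23, north 9 cos 159° = -8.40
Leg 3 (279°, 25 nmi): east 25 sin 279° = -24.69, north 25 cos 279° = 3.91
Net east component: -17.01 nmi.

17.0 nmi west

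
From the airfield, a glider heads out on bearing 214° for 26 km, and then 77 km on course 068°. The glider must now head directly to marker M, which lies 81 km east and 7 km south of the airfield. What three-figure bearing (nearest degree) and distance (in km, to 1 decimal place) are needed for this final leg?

121°, 28.1 km

Leg 1 (214°, 26 km): east 26 sin 214° = -14.54, north 26 cos 214° = -21.55
Leg 2 (068°, 77 km): east 77 sin 68° = 71.39, north 77 cos 68° = 28.84
Current position: (56.85, 7.29). Target: (81, -7). Remaining: Δeast = 24.15, Δnorth = -14.29.
Bearing = atan2(24.15, -14.29) mod 360° = 120.62°; distance = √((24.15)² + (-14.29)²) = 28.057 km.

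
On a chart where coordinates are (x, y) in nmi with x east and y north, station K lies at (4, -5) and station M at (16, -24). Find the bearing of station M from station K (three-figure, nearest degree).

148°

Δeast = 16 − 4 = 12.00; Δnorth = -24 − -5 = -19.00.
Bearing = atan2(Δeast, Δnorth) mod 360° = 147.72° ≈ 148°.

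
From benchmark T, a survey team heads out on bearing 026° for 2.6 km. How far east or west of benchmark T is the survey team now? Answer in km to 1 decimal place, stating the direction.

Leg 1 (026°, 2.6 km): east 2.6 sin 26° = 1.14, north 2.6 cos 26° = 2.34
Net east component: 1.14 km.

1.1 km east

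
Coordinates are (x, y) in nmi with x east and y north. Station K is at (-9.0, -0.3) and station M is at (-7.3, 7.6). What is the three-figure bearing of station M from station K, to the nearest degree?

Δeast = -7.3 − -9.0 = 1.70; Δnorth = 7.6 − -0.3 = 7.90.
Bearing = atan2(Δeast, Δnorth) mod 360° = 12.14° ≈ 012°.

012°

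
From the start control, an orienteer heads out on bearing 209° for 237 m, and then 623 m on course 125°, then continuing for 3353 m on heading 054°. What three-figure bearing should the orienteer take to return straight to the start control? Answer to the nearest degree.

246°

Leg 1 (209°, 237 m): east 237 sin 209° = -114.90, north 237 cos 209° = -207.28
Leg 2 (125°, 623 m): east 623 sin 125° = 510.33, north 623 cos 125° = -357.34
Leg 3 (054°, 3353 m): east 3353 sin 54° = 2712.63, north 3353 cos 54° = 1970.84
Net displacement: 3108.07 east, 1406.22 north. Direction back to start is (-3108.07, -1406.22): bearing = atan2(-3108.07, -1406.22) mod 360° = 245.66° ≈ 246°.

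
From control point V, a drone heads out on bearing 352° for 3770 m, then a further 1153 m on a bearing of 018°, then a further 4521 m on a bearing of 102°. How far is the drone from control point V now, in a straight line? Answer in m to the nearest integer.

5764 m

Leg 1 (352°, 3770 m): east 3770 sin 352° = -524.68, north 3770 cos 352° = 3733.31
Leg 2 (018°, 1153 m): east 1153 sin 18° = 356.30, north 1153 cos 18° = 1096.57
Leg 3 (102°, 4521 m): east 4521 sin 102° = 4422.21, north 4521 cos 102° = -939.97
Net: 4253.82 east, 3889.91 north. Distance = √((4253.82)² + (3889.91)²) = 5764.233 m.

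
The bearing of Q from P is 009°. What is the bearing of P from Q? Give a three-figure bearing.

Back-bearing = 009° + 180° = 189°.

189°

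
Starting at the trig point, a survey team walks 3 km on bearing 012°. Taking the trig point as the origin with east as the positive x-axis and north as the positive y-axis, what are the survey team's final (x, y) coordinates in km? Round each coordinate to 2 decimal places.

Leg 1 (012°, 3 km): east 3 sin 12° = 0.62, north 3 cos 12° = 2.93
Summing: 0.62 km east, 2.93 km north → (0.62, 2.93).

(0.62, 2.93)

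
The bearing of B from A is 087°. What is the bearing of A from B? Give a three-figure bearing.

267°

Back-bearing = 087° + 180° = 267°.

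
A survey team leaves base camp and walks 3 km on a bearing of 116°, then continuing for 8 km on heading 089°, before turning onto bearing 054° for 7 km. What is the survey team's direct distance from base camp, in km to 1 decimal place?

16.6 km

Leg 1 (116°, 3 km): east 3 sin 116° = 2.70, north 3 cos 116° = -1.32
Leg 2 (089°, 8 km): east 8 sin 89° = 8.00, north 8 cos 89° = 0.14
Leg 3 (054°, 7 km): east 7 sin 54° = 5.66, north 7 cos 54° = 4.11
Net: 16.36 east, 2.94 north. Distance = √((16.36)² + (2.94)²) = 16.620 km.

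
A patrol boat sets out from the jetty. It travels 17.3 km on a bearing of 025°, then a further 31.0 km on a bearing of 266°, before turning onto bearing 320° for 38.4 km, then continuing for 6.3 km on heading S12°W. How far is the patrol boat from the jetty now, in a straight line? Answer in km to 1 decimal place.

Leg 1 (025°, 17.3 km): east 17.3 sin 25° = 7.31, north 17.3 cos 25° = 15.68
Leg 2 (266°, 31.0 km): east 31.0 sin 266° = -30.92, north 31.0 cos 266° = -2.16
Leg 3 (320°, 38.4 km): east 38.4 sin 320° = -24.68, north 38.4 cos 320° = 29.42
Leg 4 (S12°W, 6.3 km): east 6.3 sin 192° = -1.31, north 6.3 cos 192° = -6.16
Net: -49.61 east, 36.77 north. Distance = √((-49.61)² + (36.77)²) = 61.748 km.

61.7 km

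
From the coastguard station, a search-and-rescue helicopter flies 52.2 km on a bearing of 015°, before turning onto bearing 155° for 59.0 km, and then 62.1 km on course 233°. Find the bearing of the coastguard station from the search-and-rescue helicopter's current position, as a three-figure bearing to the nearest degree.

Leg 1 (015°, 52.2 km): east 52.2 sin 15° = 13.51, north 52.2 cos 15° = 50.42
Leg 2 (155°, 59.0 km): east 59.0 sin 155° = 24.93, north 59.0 cos 155° = -53.47
Leg 3 (233°, 62.1 km): east 62.1 sin 233° = -49.60, north 62.1 cos 233° = -37.37
Net displacement: -11.15 east, -40.42 north. Direction back to start is (11.15, 40.42): bearing = atan2(11.15, 40.42) mod 360° = 15.42° ≈ 015°.

015°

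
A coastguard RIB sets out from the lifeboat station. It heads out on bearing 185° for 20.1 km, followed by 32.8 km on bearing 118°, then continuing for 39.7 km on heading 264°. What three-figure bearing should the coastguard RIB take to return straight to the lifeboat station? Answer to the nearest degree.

017°

Leg 1 (185°, 20.1 km): east 20.1 sin 185° = -1.75, north 20.1 cos 185° = -20.02
Leg 2 (118°, 32.8 km): east 32.8 sin 118° = 28.96, north 32.8 cos 118° = -15.40
Leg 3 (264°, 39.7 km): east 39.7 sin 264° = -39.48, north 39.7 cos 264° = -4.15
Net displacement: -12.27 east, -39.57 north. Direction back to start is (12.27, 39.57): bearing = atan2(12.27, 39.57) mod 360° = 17.23° ≈ 017°.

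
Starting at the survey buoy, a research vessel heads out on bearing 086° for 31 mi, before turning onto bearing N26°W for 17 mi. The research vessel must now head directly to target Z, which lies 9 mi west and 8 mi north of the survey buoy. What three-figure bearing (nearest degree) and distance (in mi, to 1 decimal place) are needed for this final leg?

254°, 33.8 mi

Leg 1 (086°, 31 mi): east 31 sin 86° = 30.92, north 31 cos 86° = 2.16
Leg 2 (N26°W, 17 mi): east 17 sin 334° = -7.45, north 17 cos 334° = 15.28
Current position: (23.47, 17.44). Target: (-9, 8). Remaining: Δeast = -32.47, Δnorth = -9.44.
Bearing = atan2(-32.47, -9.44) mod 360° = 253.79°; distance = √((-32.47)² + (-9.44)²) = 33.817 mi.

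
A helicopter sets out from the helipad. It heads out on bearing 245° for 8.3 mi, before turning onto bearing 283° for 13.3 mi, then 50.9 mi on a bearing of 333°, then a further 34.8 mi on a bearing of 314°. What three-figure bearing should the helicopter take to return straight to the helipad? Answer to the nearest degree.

135°

Leg 1 (245°, 8.3 mi): east 8.3 sin 245° = -7.52, north 8.3 cos 245° = -3.51
Leg 2 (283°, 13.3 mi): east 13.3 sin 283° = -12.96, north 13.3 cos 283° = 2.99
Leg 3 (333°, 50.9 mi): east 50.9 sin 333° = -23.11, north 50.9 cos 333° = 45.35
Leg 4 (314°, 34.8 mi): east 34.8 sin 314° = -25.03, north 34.8 cos 314° = 24.17
Net displacement: -68.62 east, 69.01 north. Direction back to start is (68.62, -69.01): bearing = atan2(68.62, -69.01) mod 360° = 135.16° ≈ 135°.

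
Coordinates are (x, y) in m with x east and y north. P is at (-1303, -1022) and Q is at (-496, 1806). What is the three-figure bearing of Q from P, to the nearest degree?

016°

Δeast = -496 − -1303 = 807.00; Δnorth = 1806 − -1022 = 2828.00.
Bearing = atan2(Δeast, Δnorth) mod 360° = 15.93° ≈ 016°.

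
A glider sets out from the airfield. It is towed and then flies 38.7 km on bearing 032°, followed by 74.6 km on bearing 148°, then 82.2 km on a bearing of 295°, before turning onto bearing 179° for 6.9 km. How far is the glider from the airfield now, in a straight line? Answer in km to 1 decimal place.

Leg 1 (032°, 38.7 km): east 38.7 sin 32° = 20.51, north 38.7 cos 32° = 32.82
Leg 2 (148°, 74.6 km): east 74.6 sin 148° = 39.53, north 74.6 cos 148° = -63.26
Leg 3 (295°, 82.2 km): east 82.2 sin 295° = -74.50, north 82.2 cos 295° = 34.74
Leg 4 (179°, 6.9 km): east 6.9 sin 179° = 0.12, north 6.9 cos 179° = -6.90
Net: -14.34 east, -2.60 north. Distance = √((-14.34)² + (-2.60)²) = 14.573 km.

14.6 km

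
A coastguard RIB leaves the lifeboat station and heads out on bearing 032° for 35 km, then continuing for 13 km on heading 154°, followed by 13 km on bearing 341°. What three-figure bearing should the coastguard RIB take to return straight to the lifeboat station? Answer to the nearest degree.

213°

Leg 1 (032°, 35 km): east 35 sin 32° = 18.55, north 35 cos 32° = 29.68
Leg 2 (154°, 13 km): east 13 sin 154° = 5.70, north 13 cos 154° = -11.68
Leg 3 (341°, 13 km): east 13 sin 341° = -4.23, north 13 cos 341° = 12.29
Net displacement: 20.01 east, 30.29 north. Direction back to start is (-20.01, -30.29): bearing = atan2(-20.01, -30.29) mod 360° = 213.45° ≈ 213°.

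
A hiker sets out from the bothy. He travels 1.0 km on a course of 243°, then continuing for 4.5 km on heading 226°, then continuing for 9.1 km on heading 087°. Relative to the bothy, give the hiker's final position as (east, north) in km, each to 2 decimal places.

(4.96, -3.10)

Leg 1 (243°, 1.0 km): east 1.0 sin 243° = -0.89, north 1.0 cos 243° = -0.45
Leg 2 (226°, 4.5 km): east 4.5 sin 226° = -3.24, north 4.5 cos 226° = -3.13
Leg 3 (087°, 9.1 km): east 9.1 sin 87° = 9.09, north 9.1 cos 87° = 0.48
Summing: 4.96 km east, -3.10 km north → (4.96, -3.10).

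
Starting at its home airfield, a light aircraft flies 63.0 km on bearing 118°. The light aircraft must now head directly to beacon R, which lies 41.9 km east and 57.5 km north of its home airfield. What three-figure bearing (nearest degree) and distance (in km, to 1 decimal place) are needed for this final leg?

Leg 1 (118°, 63.0 km): east 63.0 sin 118° = 55.63, north 63.0 cos 118° = -29.58
Current position: (55.63, -29.58). Target: (41.9, 57.5). Remaining: Δeast = -13.73, Δnorth = 87.08.
Bearing = atan2(-13.73, 87.08) mod 360° = 351.04°; distance = √((-13.73)² + (87.08)²) = 88.152 km.

351°, 88.2 km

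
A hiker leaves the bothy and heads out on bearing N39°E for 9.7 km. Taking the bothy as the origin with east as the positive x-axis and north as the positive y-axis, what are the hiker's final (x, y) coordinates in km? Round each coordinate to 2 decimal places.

(6.10, 7.54)

Leg 1 (N39°E, 9.7 km): east 9.7 sin 39° = 6.10, north 9.7 cos 39° = 7.54
Summing: 6.10 km east, 7.54 km north → (6.10, 7.54).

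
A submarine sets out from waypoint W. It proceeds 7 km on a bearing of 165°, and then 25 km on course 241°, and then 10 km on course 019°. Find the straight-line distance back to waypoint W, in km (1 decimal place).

Leg 1 (165°, 7 km): east 7 sin 165° = 1.81, north 7 cos 165° = -6.76
Leg 2 (241°, 25 km): east 25 sin 241° = -21.87, north 25 cos 241° = -12.12
Leg 3 (019°, 10 km): east 10 sin 19° = 3.26, north 10 cos 19° = 9.46
Net: -16.80 east, -9.43 north. Distance = √((-16.80)² + (-9.43)²) = 19.262 km.

19.3 km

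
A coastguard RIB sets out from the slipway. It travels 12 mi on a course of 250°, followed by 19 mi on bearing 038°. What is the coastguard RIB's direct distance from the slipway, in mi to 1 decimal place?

Leg 1 (250°, 12 mi): east 12 sin 250° = -11.28, north 12 cos 250° = -4.10
Leg 2 (038°, 19 mi): east 19 sin 38° = 11.70, north 19 cos 38° = 14.97
Net: 0.42 east, 10.87 north. Distance = √((0.42)² + (10.87)²) = 10.876 mi.

10.9 mi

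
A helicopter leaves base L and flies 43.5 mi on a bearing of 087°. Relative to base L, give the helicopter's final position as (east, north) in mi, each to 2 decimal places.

(43.44, 2.28)

Leg 1 (087°, 43.5 mi): east 43.5 sin 87° = 43.44, north 43.5 cos 87° = 2.28
Summing: 43.44 mi east, 2.28 mi north → (43.44, 2.28).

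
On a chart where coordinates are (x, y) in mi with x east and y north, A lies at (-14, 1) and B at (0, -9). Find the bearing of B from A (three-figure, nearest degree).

Δeast = 0 − -14 = 14.00; Δnorth = -9 − 1 = -10.00.
Bearing = atan2(Δeast, Δnorth) mod 360° = 125.54° ≈ 126°.

126°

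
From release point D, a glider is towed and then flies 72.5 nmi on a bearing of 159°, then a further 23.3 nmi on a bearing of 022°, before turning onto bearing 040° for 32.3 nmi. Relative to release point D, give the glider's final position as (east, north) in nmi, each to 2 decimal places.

(55.47, -21.34)

Leg 1 (159°, 72.5 nmi): east 72.5 sin 159° = 25.98, north 72.5 cos 159° = -67.68
Leg 2 (022°, 23.3 nmi): east 23.3 sin 22° = 8.73, north 23.3 cos 22° = 21.60
Leg 3 (040°, 32.3 nmi): east 32.3 sin 40° = 20.76, north 32.3 cos 40° = 24.74
Summing: 55.47 nmi east, -21.34 nmi north → (55.47, -21.34).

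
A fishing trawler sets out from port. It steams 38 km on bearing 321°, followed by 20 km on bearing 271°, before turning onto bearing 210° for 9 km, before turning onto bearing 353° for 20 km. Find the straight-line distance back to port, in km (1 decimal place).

Leg 1 (321°, 38 km): east 38 sin 321° = -23.91, north 38 cos 321° = 29.53
Leg 2 (271°, 20 km): east 20 sin 271° = -20.00, north 20 cos 271° = 0.35
Leg 3 (210°, 9 km): east 9 sin 210° = -4.50, north 9 cos 210° = -7.79
Leg 4 (353°, 20 km): east 20 sin 353° = -2.44, north 20 cos 353° = 19.85
Net: -50.85 east, 41.94 north. Distance = √((-50.85)² + (41.94)²) = 65.911 km.

65.9 km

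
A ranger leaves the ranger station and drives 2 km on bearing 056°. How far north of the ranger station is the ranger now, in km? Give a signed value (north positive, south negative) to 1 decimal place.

Leg 1 (056°, 2 km): east 2 sin 56° = 1.66, north 2 cos 56° = 1.12
Net north component: 1.12 km.

1.1 km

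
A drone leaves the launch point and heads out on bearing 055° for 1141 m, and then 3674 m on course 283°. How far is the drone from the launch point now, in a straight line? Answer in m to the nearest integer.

3032 m

Leg 1 (055°, 1141 m): east 1141 sin 55° = 934.65, north 1141 cos 55° = 654.45
Leg 2 (283°, 3674 m): east 3674 sin 283° = -3579.84, north 3674 cos 283° = 826.47
Net: -2645.18 east, 1480.92 north. Distance = √((-2645.18)² + (1480.92)²) = 3031.521 m.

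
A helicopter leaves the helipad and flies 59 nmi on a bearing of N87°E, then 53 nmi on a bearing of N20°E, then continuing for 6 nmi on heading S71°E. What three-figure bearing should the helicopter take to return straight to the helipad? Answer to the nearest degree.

238°

Leg 1 (N87°E, 59 nmi): east 59 sin 87° = 58.92, north 59 cos 87° = 3.09
Leg 2 (N20°E, 53 nmi): east 53 sin 20° = 18.13, north 53 cos 20° = 49.80
Leg 3 (S71°E, 6 nmi): east 6 sin 109° = 5.67, north 6 cos 109° = -1.95
Net displacement: 82.72 east, 50.94 north. Direction back to start is (-82.72, -50.94): bearing = atan2(-82.72, -50.94) mod 360° = 238.38° ≈ 238°.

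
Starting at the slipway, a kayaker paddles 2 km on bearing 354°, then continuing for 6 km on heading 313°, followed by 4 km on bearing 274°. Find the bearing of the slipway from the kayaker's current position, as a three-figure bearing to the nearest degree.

Leg 1 (354°, 2 km): east 2 sin 354° = -0.21, north 2 cos 354° = 1.99
Leg 2 (313°, 6 km): east 6 sin 313° = -4.39, north 6 cos 313° = 4.09
Leg 3 (274°, 4 km): east 4 sin 274° = -3.99, north 4 cos 274° = 0.28
Net displacement: -8.59 east, 6.36 north. Direction back to start is (8.59, -6.36): bearing = atan2(8.59, -6.36) mod 360° = 126.52° ≈ 127°.

127°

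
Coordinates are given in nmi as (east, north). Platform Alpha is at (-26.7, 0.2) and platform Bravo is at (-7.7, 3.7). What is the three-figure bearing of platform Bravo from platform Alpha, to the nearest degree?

Δeast = -7.7 − -26.7 = 19.00; Δnorth = 3.7 − 0.2 = 3.50.
Bearing = atan2(Δeast, Δnorth) mod 360° = 79.56° ≈ 080°.

080°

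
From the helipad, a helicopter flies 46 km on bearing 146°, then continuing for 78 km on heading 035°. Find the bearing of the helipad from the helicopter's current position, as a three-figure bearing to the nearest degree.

250°

Leg 1 (146°, 46 km): east 46 sin 146° = 25.72, north 46 cos 146° = -38.14
Leg 2 (035°, 78 km): east 78 sin 35° = 44.74, north 78 cos 35° = 63.89
Net displacement: 70.46 east, 25.76 north. Direction back to start is (-70.46, -25.76): bearing = atan2(-70.46, -25.76) mod 360° = 249.92° ≈ 250°.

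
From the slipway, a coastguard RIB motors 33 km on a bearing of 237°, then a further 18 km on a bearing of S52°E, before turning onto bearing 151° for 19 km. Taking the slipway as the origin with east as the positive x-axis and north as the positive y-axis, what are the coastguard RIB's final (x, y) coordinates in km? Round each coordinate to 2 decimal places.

Leg 1 (237°, 33 km): east 33 sin 237° = -27.68, north 33 cos 237° = -17.97
Leg 2 (S52°E, 18 km): east 18 sin 128° = 14.18, north 18 cos 128° = -11.08
Leg 3 (151°, 19 km): east 19 sin 151° = 9.21, north 19 cos 151° = -16.62
Summing: -4.28 km east, -45.67 km north → (-4.28, -45.67).

(-4.28, -45.67)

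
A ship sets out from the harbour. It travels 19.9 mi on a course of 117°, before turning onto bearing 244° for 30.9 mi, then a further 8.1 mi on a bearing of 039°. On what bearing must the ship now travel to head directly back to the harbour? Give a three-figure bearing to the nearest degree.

Leg 1 (117°, 19.9 mi): east 19.9 sin 117° = 17.73, north 19.9 cos 117° = -9.03
Leg 2 (244°, 30.9 mi): east 30.9 sin 244° = -27.77, north 30.9 cos 244° = -13.55
Leg 3 (039°, 8.1 mi): east 8.1 sin 39° = 5.10, north 8.1 cos 39° = 6.29
Net displacement: -4.94 east, -16.29 north. Direction back to start is (4.94, 16.29): bearing = atan2(4.94, 16.29) mod 360° = 16.89° ≈ 017°.

017°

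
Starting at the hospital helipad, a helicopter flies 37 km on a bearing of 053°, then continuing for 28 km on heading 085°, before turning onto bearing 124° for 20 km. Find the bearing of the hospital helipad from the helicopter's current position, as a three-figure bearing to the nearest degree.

260°

Leg 1 (053°, 37 km): east 37 sin 53° = 29.55, north 37 cos 53° = 22.27
Leg 2 (085°, 28 km): east 28 sin 85° = 27.89, north 28 cos 85° = 2.44
Leg 3 (124°, 20 km): east 20 sin 124° = 16.58, north 20 cos 124° = -11.18
Net displacement: 74.02 east, 13.52 north. Direction back to start is (-74.02, -13.52): bearing = atan2(-74.02, -13.52) mod 360° = 259.65° ≈ 260°.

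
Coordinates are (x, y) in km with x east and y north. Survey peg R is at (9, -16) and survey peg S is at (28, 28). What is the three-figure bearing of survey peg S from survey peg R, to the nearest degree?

Δeast = 28 − 9 = 19.00; Δnorth = 28 − -16 = 44.00.
Bearing = atan2(Δeast, Δnorth) mod 360° = 23.36° ≈ 023°.

023°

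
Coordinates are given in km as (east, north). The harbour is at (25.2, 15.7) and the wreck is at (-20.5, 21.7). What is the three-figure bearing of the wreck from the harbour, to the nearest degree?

277°

Δeast = -20.5 − 25.2 = -45.70; Δnorth = 21.7 − 15.7 = 6.00.
Bearing = atan2(Δeast, Δnorth) mod 360° = 277.48° ≈ 277°.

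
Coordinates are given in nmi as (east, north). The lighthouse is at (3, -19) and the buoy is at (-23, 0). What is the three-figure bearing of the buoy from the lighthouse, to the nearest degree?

Δeast = -23 − 3 = -26.00; Δnorth = 0 − -19 = 19.00.
Bearing = atan2(Δeast, Δnorth) mod 360° = 306.16° ≈ 306°.

306°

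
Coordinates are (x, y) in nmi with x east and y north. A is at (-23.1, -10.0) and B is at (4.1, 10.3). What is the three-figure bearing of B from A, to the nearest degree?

053°

Δeast = 4.1 − -23.1 = 27.20; Δnorth = 10.3 − -10.0 = 20.30.
Bearing = atan2(Δeast, Δnorth) mod 360° = 53.27° ≈ 053°.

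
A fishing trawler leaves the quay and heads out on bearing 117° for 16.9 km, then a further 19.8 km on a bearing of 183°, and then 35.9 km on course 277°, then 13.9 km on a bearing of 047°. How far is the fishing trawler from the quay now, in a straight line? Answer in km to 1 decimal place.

Leg 1 (117°, 16.9 km): east 16.9 sin 117° = 15.06, north 16.9 cos 117° = -7.67
Leg 2 (183°, 19.8 km): east 19.8 sin 183° = -1.04, north 19.8 cos 183° = -19.77
Leg 3 (277°, 35.9 km): east 35.9 sin 277° = -35.63, north 35.9 cos 277° = 4.38
Leg 4 (047°, 13.9 km): east 13.9 sin 47° = 10.17, north 13.9 cos 47° = 9.48
Net: -11.44 east, -13.59 north. Distance = √((-11.44)² + (-13.59)²) = 17.767 km.

17.8 km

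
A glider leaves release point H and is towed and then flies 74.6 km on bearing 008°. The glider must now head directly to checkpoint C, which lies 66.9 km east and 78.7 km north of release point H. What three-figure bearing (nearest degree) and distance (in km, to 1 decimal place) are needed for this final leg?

Leg 1 (008°, 74.6 km): east 74.6 sin 8° = 10.38, north 74.6 cos 8° = 73.87
Current position: (10.38, 73.87). Target: (66.9, 78.7). Remaining: Δeast = 56.52, Δnorth = 4.83.
Bearing = atan2(56.52, 4.83) mod 360° = 85.12°; distance = √((56.52)² + (4.83)²) = 56.723 km.

085°, 56.7 km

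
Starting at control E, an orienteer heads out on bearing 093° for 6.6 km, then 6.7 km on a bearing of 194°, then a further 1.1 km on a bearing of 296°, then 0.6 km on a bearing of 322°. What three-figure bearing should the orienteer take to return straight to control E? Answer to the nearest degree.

328°

Leg 1 (093°, 6.6 km): east 6.6 sin 93° = 6.59, north 6.6 cos 93° = -0.35
Leg 2 (194°, 6.7 km): east 6.7 sin 194° = -1.62, north 6.7 cos 194° = -6.50
Leg 3 (296°, 1.1 km): east 1.1 sin 296° = -0.99, north 1.1 cos 296° = 0.48
Leg 4 (322°, 0.6 km): east 0.6 sin 322° = -0.37, north 0.6 cos 322° = 0.47
Net displacement: 3.61 east, -5.89 north. Direction back to start is (-3.61, 5.89): bearing = atan2(-3.61, 5.89) mod 360° = 328.49° ≈ 328°.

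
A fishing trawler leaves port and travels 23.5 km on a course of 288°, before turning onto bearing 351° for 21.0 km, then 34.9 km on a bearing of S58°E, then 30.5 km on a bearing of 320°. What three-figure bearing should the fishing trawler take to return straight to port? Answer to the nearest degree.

Leg 1 (288°, 23.5 km): east 23.5 sin 288° = -22.35, north 23.5 cos 288° = 7.26
Leg 2 (351°, 21.0 km): east 21.0 sin 351° = -3.29, north 21.0 cos 351° = 20.74
Leg 3 (S58°E, 34.9 km): east 34.9 sin 122° = 29.60, north 34.9 cos 122° = -18.49
Leg 4 (320°, 30.5 km): east 30.5 sin 320° = -19.61, north 30.5 cos 320° = 23.36
Net displacement: -15.64 east, 32.87 north. Direction back to start is (15.64, -32.87): bearing = atan2(15.64, -32.87) mod 360° = 154.55° ≈ 155°.

155°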